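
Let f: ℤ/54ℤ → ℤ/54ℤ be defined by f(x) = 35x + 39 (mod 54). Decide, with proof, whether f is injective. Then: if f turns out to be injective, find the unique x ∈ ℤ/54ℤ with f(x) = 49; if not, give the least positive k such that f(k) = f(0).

8

Recall: f is injective when f(x_1) = f(x_2) forces x_1 = x_2.
Suppose f(x_1) = f(x_2) in ℤ/54ℤ. Then 35x_1 + 39 ≡ 35x_2 + 39 (mod 54), therefore 35(x_1 − x_2) ≡ 0 (mod 54).
Since gcd(35, 54) = 1, 35 is invertible modulo 54, thus x_1 − x_2 ≡ 0 (mod 54), i.e. x_1 = x_2.
Hence f is injective.
We now compute 35⁻¹ mod 54 explicitly. Euclid's algorithm: 54 = 1·35 + 19, 35 = 1·19 + 16, 19 = 1·16 + 3, 16 = 5·3 + 1; back-substituting gives 1 = 17·35 − 11·54, so 35⁻¹ ≡ 17 (mod 54).
Since f is injective, we compute f⁻¹(49): solve 35x + 39 ≡ 49 (mod 54), i.e. 35x ≡ 10 (mod 54).
Multiplying by 35⁻¹ = 17 gives x ≡ 17·10 = 170 = 3·54 + 8 ≡ 8 (mod 54).
Check: f(8) = 35·8 + 39 = 319 = 5·54 + 49 ≡ 49 (mod 54).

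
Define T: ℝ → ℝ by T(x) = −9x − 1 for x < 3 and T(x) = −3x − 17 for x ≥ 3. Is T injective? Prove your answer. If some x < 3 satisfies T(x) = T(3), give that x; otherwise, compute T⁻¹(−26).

Both pieces are strictly decreasing (slopes −9 and −3), so each is injective on its own interval.
The left piece maps (−∞, 3) onto (−28, ∞); the right piece maps [3, ∞) onto (−∞, −26].
These images overlap. In particular T(3) = −26 (right piece), and solving −9x − 1 = −26 on the left piece gives x = 25/9 < 3.
So T(25/9) = T(3) with 25/9 ≠ 3, and T is not injective. This x = 25/9 is the requested value below 3.

25/9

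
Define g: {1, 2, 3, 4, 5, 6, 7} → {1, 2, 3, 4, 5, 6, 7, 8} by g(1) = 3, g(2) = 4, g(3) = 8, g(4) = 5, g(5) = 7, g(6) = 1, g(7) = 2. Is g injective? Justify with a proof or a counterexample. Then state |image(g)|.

7

The values g(1), …, g(7) are 3, 4, 8, 5, 7, 1, 2 — all distinct.
So g(x_1) = g(x_2) only when x_1 = x_2, and g is injective.
The image of g is {1, 2, 3, 4, 5, 7, 8}, which has 7 elements.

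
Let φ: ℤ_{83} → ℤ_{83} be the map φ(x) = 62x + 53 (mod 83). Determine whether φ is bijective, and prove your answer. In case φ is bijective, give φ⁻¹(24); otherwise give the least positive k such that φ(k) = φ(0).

33

Recall: φ is injective when φ(s) = φ(t) forces s = t.
If φ(s) = φ(t), then 62s ≡ 62t (mod 83). Because gcd(62, 83) = 1, we may cancel 62 to get s ≡ t (mod 83).
We now compute 62⁻¹ mod 83 explicitly. Euclid's algorithm: 83 = 1·62 + 21, 62 = 2·21 + 20, 21 = 1·20 + 1; back-substituting gives 1 = 79·62 − 59·83, so 62⁻¹ ≡ 79 (mod 83).
Then y ↦ 79(y − 53) is a two-sided inverse to φ, so every y ∈ ℤ_{83} has a preimage.
Thus φ is bijective.
Since φ is bijective, we compute φ⁻¹(24): solve 62x + 53 ≡ 24 (mod 83), i.e. 62x ≡ 54 (mod 83).
Multiplying by 62⁻¹ = 79 gives x ≡ 79·54 = 4266 = 51·83 + 33 ≡ 33 (mod 83).
Check: φ(33) = 62·33 + 53 = 2099 = 25·83 + 24 ≡ 24 (mod 83).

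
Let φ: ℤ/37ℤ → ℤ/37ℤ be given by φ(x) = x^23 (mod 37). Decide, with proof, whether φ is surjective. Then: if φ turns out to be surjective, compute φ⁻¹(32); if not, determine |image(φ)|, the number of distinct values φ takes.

35

Since 37 is prime, the nonzero elements of ℤ/37ℤ form a cyclic group of order 36.
As gcd(23, 36) = 1, raising to the 23rd power is a bijection on this group: if s^23 ≡ t^23 then (st^{−1})^23 = 1, and the only element of order dividing gcd(23, 36) = 1 is 1, so s = t.
With φ(0) = 0 this makes φ injective on all of ℤ/37ℤ, hence bijective (finite equal-size domain and codomain). In particular φ is surjective.
Since φ is surjective, we find the preimage of 32. The inverse of x ↦ x^23 on (ℤ/37ℤ)^× is x ↦ x^11, because 23·11 = 253 = 7·36 + 1 ≡ 1 (mod 36) and x^{36} = 1 for x ≠ 0 (Fermat). So φ⁻¹(32) = 32^11 mod 37.
Repeated squaring mod 37: 32^1 ≡ 32, 32^2 ≡ 32² = 1024 ≡ 25, 32^4 ≡ 25² = 625 ≡ 33, 32^8 ≡ 33² = 1089 ≡ 16. Since 11 = 8 + 2 + 1, 32^11 ≡ 16·25·32: 16·25 = 400 ≡ 30, then 30·32 = 960 ≡ 35. So 32^11 ≡ 35 (mod 37).
Hence φ⁻¹(32) = 35.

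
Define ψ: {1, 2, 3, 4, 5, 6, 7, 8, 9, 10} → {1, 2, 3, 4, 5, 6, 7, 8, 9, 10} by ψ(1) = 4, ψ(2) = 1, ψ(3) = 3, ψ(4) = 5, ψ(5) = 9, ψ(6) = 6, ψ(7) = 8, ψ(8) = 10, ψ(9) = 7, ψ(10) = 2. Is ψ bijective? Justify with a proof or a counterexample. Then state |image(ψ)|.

The values 4, 1, 3, 5, 9, 6, 8, 10, 7, 2 are a permutation of {1, 2, 3, 4, 5, 6, 7, 8, 9, 10}: each element appears exactly once.
So ψ is injective and surjective, hence bijective.
The image of ψ is {1, 2, 3, 4, 5, 6, 7, 8, 9, 10}, which has 10 elements.

10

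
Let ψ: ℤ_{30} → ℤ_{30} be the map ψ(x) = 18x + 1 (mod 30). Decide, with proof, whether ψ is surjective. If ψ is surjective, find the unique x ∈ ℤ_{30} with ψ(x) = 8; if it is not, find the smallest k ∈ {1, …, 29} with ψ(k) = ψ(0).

5

Since gcd(18, 30) = 6, we have 18x ≡ 0 (mod 6) for all x, so ψ(x) ≡ 1 (mod 6).
But 0 ≢ 1 (mod 6), so 0 ∈ ℤ_{30} has no preimage. Thus ψ is not surjective.
Since ψ is not surjective, we find the least positive k with ψ(k) = ψ(0): this means 18k ≡ 0 (mod 30), i.e. 30 ∣ 18k. Since gcd(18, 30) = 6, dividing through by 6 this holds exactly when 5 ∣ 3k, and as gcd(3, 5) = 1, exactly when 5 ∣ k.
The smallest positive such k is 5.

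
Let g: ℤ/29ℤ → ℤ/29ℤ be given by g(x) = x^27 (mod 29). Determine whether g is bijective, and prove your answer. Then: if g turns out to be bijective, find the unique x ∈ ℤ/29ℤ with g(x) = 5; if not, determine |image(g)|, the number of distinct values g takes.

6

Since 29 is prime, the nonzero elements of ℤ/29ℤ form a cyclic group of order 28.
As gcd(27, 28) = 1, raising to the 27th power is a bijection on this group: if s^27 ≡ t^27 then (st^{−1})^27 = 1, and the only element of order dividing gcd(27, 28) = 1 is 1, so s = t.
With g(0) = 0 this makes g injective on all of ℤ/29ℤ, hence bijective (finite equal-size domain and codomain). In particular g is bijective.
Since g is bijective, we find the preimage of 5. The inverse of x ↦ x^27 on (ℤ/29ℤ)^× is x ↦ x^27, because 27·27 = 729 = 26·28 + 1 ≡ 1 (mod 28) and x^{28} = 1 for x ≠ 0 (Fermat). So g⁻¹(5) = 5^27 mod 29.
Repeated squaring mod 29: 5^1 ≡ 5, 5^2 ≡ 5² = 25, 5^4 ≡ 25² = 625 ≡ 16, 5^8 ≡ 16² = 256 ≡ 24, 5^16 ≡ 24² = 576 ≡ 25. Since 27 = 16 + 8 + 2 + 1, 5^27 ≡ 25·24·25·5: 25·24 = 600 ≡ 20, then 20·25 = 500 ≡ 7, then 7·5 = 35 ≡ 6. So 5^27 ≡ 6 (mod 29).
Hence g⁻¹(5) = 6.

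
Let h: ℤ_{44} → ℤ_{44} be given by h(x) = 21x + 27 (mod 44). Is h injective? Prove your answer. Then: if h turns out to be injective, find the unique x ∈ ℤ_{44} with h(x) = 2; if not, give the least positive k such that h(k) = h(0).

3

If h(a) = h(b), then 21a ≡ 21b (mod 44). Because gcd(21, 44) = 1, we may cancel 21 to get a ≡ b (mod 44).
Therefore h is injective.
We now compute 21⁻¹ mod 44 explicitly. Euclid's algorithm: 44 = 2·21 + 2, 21 = 10·2 + 1; back-substituting gives 1 = 21·21 − 10·44, so 21⁻¹ ≡ 21 (mod 44).
Since h is injective, we compute h⁻¹(2): solve 21x + 27 ≡ 2 (mod 44), i.e. 21x ≡ 19 (mod 44).
Multiplying by 21⁻¹ = 21 gives x ≡ 21·19 = 399 = 9·44 + 3 ≡ 3 (mod 44).
Check: h(3) = 21·3 + 27 = 90 = 2·44 + 2 ≡ 2 (mod 44).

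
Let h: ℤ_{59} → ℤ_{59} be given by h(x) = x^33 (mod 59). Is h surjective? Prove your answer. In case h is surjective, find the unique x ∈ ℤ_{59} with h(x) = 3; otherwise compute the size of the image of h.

Since 59 is prime, the nonzero elements of ℤ_{59} form a cyclic group of order 58.
As gcd(33, 58) = 1, raising to the 33rd power is a bijection on this group: if x_1^33 ≡ x_2^33 then (x_1x_2^{−1})^33 = 1, and the only element of order dividing gcd(33, 58) = 1 is 1, so x_1 = x_2.
With h(0) = 0 this makes h injective on all of ℤ_{59}, hence bijective (finite equal-size domain and codomain). In particular h is surjective.
Since h is surjective, we find the preimage of 3. The inverse of x ↦ x^33 on (ℤ_{59})^× is x ↦ x^51, because 33·51 = 1683 = 29·58 + 1 ≡ 1 (mod 58) and x^{58} = 1 for x ≠ 0 (Fermat). So h⁻¹(3) = 3^51 mod 59.
Repeated squaring mod 59: 3^1 ≡ 3, 3^2 ≡ 3² = 9, 3^4 ≡ 9² = 81 ≡ 22, 3^8 ≡ 22² = 484 ≡ 12, 3^16 ≡ 12² = 144 ≡ 26, 3^32 ≡ 26² = 676 ≡ 27. Since 51 = 32 + 16 + 2 + 1, 3^51 ≡ 27·26·9·3: 27·26 = 702 ≡ 53, then 53·9 = 477 ≡ 5, then 5·3 = 15. So 3^51 ≡ 15 (mod 59).
Hence h⁻¹(3) = 15.

15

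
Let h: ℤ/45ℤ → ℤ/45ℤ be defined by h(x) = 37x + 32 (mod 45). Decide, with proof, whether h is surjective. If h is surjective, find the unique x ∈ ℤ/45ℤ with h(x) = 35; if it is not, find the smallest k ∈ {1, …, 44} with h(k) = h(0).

39

Since gcd(37, 45) = 1, 37 is invertible modulo 45. Euclid's algorithm: 45 = 1·37 + 8, 37 = 4·8 + 5, 8 = 1·5 + 3, 5 = 1·3 + 2, 3 = 1·2 + 1; back-substituting gives 1 = 28·37 − 23·45, so 37⁻¹ ≡ 28 (mod 45).
Then y ↦ 28(y − 32) is a two-sided inverse to h, so every y ∈ ℤ/45ℤ has a preimage.
So h is surjective.
Since h is surjective, we find h⁻¹(35): we need 37x ≡ 35 − 32 ≡ 3 (mod 45). Using 37⁻¹ = 28: x ≡ 28·3 = 84 = 1·45 + 39, so x = 39.
Check: h(39) = 37·39 + 32 = 1475 = 32·45 + 35 ≡ 35 (mod 45).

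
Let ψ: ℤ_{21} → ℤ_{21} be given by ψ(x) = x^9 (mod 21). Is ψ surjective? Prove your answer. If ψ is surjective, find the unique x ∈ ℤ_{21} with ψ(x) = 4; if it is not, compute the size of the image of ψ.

9

ψ(1) = 1^9 = 1.
ψ(4): Repeated squaring mod 21: 4^1 ≡ 4, 4^2 ≡ 4² = 16, 4^4 ≡ 16² = 256 ≡ 4, 4^8 ≡ 4² = 16. Since 9 = 8 + 1, 4^9 ≡ 16·4: 16·4 = 64 ≡ 1. So 4^9 ≡ 1 (mod 21).
So ψ(1) = ψ(4) = 1 while 1 ≠ 4, hence ψ is not injective.
A non-injective map from the 21-element set ℤ_{21} to itself takes at most 20 distinct values, so it cannot be surjective. Therefore ψ is not surjective.
Since ψ is not surjective, we determine |image(ψ)|. Computing x^9 mod 21 for each x (by repeated squaring, reducing mod 21 at every step), the values ψ(0), ψ(1), …, ψ(20) are: 0, 1, 8, 6, 1, 20, 6, 7, 8, 15, 13, 8, 6, 13, 14, 15, 1, 20, 15, 13, 20.
The distinct values are {0, 1, 6, 7, 8, 13, 14, 15, 20}; there are 9 of them.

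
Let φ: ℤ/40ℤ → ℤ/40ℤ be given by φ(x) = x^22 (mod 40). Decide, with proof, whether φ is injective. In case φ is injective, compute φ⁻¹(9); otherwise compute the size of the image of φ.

φ(4): Repeated squaring mod 40: 4^1 ≡ 4, 4^2 ≡ 4² = 16, 4^4 ≡ 16² = 256 ≡ 16, 4^8 ≡ 16² = 256 ≡ 16, 4^16 ≡ 16² = 256 ≡ 16. Since 22 = 16 + 4 + 2, 4^22 ≡ 16·16·16: 16·16 = 256 ≡ 16, then 16·16 = 256 ≡ 16. So 4^22 ≡ 16 (mod 40).
φ(6): Repeated squaring mod 40: 6^1 ≡ 6, 6^2 ≡ 6² = 36, 6^4 ≡ 36² = 1296 ≡ 16, 6^8 ≡ 16² = 256 ≡ 16, 6^16 ≡ 16² = 256 ≡ 16. Since 22 = 16 + 4 + 2, 6^22 ≡ 16·16·36: 16·16 = 256 ≡ 16, then 16·36 = 576 ≡ 16. So 6^22 ≡ 16 (mod 40).
So φ(4) = φ(6) = 16 while 4 ≠ 6, hence φ is not injective.
Since φ is not injective, we determine |image(φ)|. Computing x^22 mod 40 for each x (by repeated squaring, reducing mod 40 at every step), the values φ(0), φ(1), …, φ(39) are: 0, 1, 24, 9, 16, 25, 16, 9, 24, 1, 0, 1, 24, 9, 16, 25, 16, 9, 24, 1, 0, 1, 24, 9, 16, 25, 16, 9, 24, 1, 0, 1, 24, 9, 16, 25, 16, 9, 24, 1.
The distinct values are {0, 1, 9, 16, 24, 25}; there are 6 of them.

6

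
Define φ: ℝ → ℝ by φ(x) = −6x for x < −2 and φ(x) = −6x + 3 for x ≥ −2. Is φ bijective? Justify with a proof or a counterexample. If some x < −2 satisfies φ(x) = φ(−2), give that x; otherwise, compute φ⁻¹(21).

-5/2

Both pieces are strictly decreasing (slopes −6 and −6), so each is injective on its own interval.
The left piece maps (−∞, −2) onto (12, ∞); the right piece maps [−2, ∞) onto (−∞, 15].
These images overlap. In particular φ(−2) = 15 (right piece), and solving −6x = 15 on the left piece gives x = −5/2 < −2.
So φ(−5/2) = φ(−2) with −5/2 ≠ −2, and φ is not injective, hence not bijective. This x = −5/2 is the requested value below −2.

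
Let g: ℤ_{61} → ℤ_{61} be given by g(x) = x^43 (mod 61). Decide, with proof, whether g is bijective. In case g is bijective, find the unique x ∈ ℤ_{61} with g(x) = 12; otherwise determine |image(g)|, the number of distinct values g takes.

42

Since 61 is prime, the nonzero elements of ℤ_{61} form a cyclic group of order 60.
As gcd(43, 60) = 1, raising to the 43rd power is a bijection on this group: if x_1^43 ≡ x_2^43 then (x_1x_2^{−1})^43 = 1, and the only element of order dividing gcd(43, 60) = 1 is 1, so x_1 = x_2.
With g(0) = 0 this makes g injective on all of ℤ_{61}, hence bijective (finite equal-size domain and codomain). In particular g is bijective.
Since g is bijective, we find the preimage of 12. The inverse of x ↦ x^43 on (ℤ_{61})^× is x ↦ x^7, because 43·7 = 301 = 5·60 + 1 ≡ 1 (mod 60) and x^{60} = 1 for x ≠ 0 (Fermat). So g⁻¹(12) = 12^7 mod 61.
Repeated squaring mod 61: 12^1 ≡ 12, 12^2 ≡ 12² = 144 ≡ 22, 12^4 ≡ 22² = 484 ≡ 57. Since 7 = 4 + 2 + 1, 12^7 ≡ 57·22·12: 57·22 = 1254 ≡ 34, then 34·12 = 408 ≡ 42. So 12^7 ≡ 42 (mod 61).
Hence g⁻¹(12) = 42.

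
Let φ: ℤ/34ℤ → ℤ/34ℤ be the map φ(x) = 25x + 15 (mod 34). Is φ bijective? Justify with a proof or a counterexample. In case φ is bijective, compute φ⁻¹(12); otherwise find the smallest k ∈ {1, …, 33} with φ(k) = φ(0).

Suppose φ(a) = φ(b) in ℤ/34ℤ. Then 25a + 15 ≡ 25b + 15 (mod 34), thus 25(a − b) ≡ 0 (mod 34).
Since gcd(25, 34) = 1, 25 is invertible modulo 34, hence a − b ≡ 0 (mod 34), i.e. a = b.
We now compute 25⁻¹ mod 34 explicitly. Euclid's algorithm: 34 = 1·25 + 9, 25 = 2·9 + 7, 9 = 1·7 + 2, 7 = 3·2 + 1; back-substituting gives 1 = 15·25 − 11·34, so 25⁻¹ ≡ 15 (mod 34).
For any y ∈ ℤ/34ℤ, x = 15(y − 15) mod 34 satisfies φ(x) = 25·15(y − 15) + 15 ≡ y (since 25·15 ≡ 1 mod 34). So every y has a preimage.
Therefore φ is bijective.
Since φ is bijective, we find φ⁻¹(12): we need 25x ≡ 12 − 15 ≡ 31 (mod 34). Using 25⁻¹ = 15: x ≡ 15·31 = 465 = 13·34 + 23, so x = 23.
Check: φ(23) = 25·23 + 15 = 590 = 17·34 + 12 ≡ 12 (mod 34).

23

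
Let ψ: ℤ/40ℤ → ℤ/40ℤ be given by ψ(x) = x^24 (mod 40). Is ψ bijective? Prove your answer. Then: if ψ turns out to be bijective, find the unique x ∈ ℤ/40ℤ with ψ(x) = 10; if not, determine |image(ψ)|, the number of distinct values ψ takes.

ψ(1) = 1^24 = 1.
ψ(3): Repeated squaring mod 40: 3^1 ≡ 3, 3^2 ≡ 3² = 9, 3^4 ≡ 9² = 81 ≡ 1, 3^8 ≡ 1² = 1, 3^16 ≡ 1² = 1. Since 24 = 16 + 8, 3^24 ≡ 1·1: 1·1 = 1. So 3^24 ≡ 1 (mod 40).
So ψ(1) = ψ(3) = 1 while 1 ≠ 3, thus ψ is not injective, hence not bijective.
Since ψ is not bijective, we determine |image(ψ)|. Computing x^24 mod 40 for each x (by repeated squaring, reducing mod 40 at every step), the values ψ(0), ψ(1), …, ψ(39) are: 0, 1, 16, 1, 16, 25, 16, 1, 16, 1, 0, 1, 16, 1, 16, 25, 16, 1, 16, 1, 0, 1, 16, 1, 16, 25, 16, 1, 16, 1, 0, 1, 16, 1, 16, 25, 16, 1, 16, 1.
The distinct values are {0, 1, 16, 25}; there are 4 of them.

4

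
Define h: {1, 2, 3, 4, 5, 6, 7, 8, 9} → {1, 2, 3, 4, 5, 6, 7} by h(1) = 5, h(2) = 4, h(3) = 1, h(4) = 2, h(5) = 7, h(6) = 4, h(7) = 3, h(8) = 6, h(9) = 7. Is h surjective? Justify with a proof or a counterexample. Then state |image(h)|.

7

Every element of the codomain has a preimage: 1 = h(3), 2 = h(4), 3 = h(7), 4 = h(2), 5 = h(1), 6 = h(8), 7 = h(5).
Thus h is surjective.
The image of h is {1, 2, 3, 4, 5, 6, 7}, which has 7 elements.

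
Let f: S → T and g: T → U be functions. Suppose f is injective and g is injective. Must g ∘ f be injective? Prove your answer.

injective

Suppose (g ∘ f)(x_1) = (g ∘ f)(x_2), i.e. g(f(x_1)) = g(f(x_2)).
Since g is injective, f(x_1) = f(x_2). Since f is injective, x_1 = x_2. Hence g ∘ f is injective.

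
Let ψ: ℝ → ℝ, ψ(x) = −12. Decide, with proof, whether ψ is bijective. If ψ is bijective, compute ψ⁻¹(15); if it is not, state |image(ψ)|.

ψ(0) = −12 = ψ(1) with 0 ≠ 1, so ψ is not injective, hence not bijective.
Since ψ is not bijective, we state |image(ψ)|: the image of ψ is {−12}, which has 1 element.

1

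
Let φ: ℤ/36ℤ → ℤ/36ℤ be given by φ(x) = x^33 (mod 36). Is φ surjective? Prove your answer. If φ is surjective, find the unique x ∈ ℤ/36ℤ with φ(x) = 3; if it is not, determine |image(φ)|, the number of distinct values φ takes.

9

φ(0) = 0^33 = 0.
φ(6): Repeated squaring mod 36: 6^1 ≡ 6, 6^2 ≡ 6² = 36 ≡ 0, 6^4 ≡ 0² = 0, 6^8 ≡ 0² = 0, 6^16 ≡ 0² = 0, 6^32 ≡ 0² = 0. Since 33 = 32 + 1, 6^33 ≡ 0·6: 0·6 = 0. So 6^33 ≡ 0 (mod 36).
So φ(0) = φ(6) = 0 while 0 ≠ 6, so φ is not injective.
A non-injective map from the 36-element set ℤ/36ℤ to itself takes at most 35 distinct values, so it cannot be surjective. So φ is not surjective.
Since φ is not surjective, we determine |image(φ)|. Computing x^33 mod 36 for each x (by repeated squaring, reducing mod 36 at every step), the values φ(0), φ(1), …, φ(35) are: 0, 1, 8, 27, 28, 17, 0, 19, 8, 9, 28, 35, 0, 1, 8, 27, 28, 17, 0, 19, 8, 9, 28, 35, 0, 1, 8, 27, 28, 17, 0, 19, 8, 9, 28, 35.
The distinct values are {0, 1, 8, 9, 17, 19, 27, 28, 35}; there are 9 of them.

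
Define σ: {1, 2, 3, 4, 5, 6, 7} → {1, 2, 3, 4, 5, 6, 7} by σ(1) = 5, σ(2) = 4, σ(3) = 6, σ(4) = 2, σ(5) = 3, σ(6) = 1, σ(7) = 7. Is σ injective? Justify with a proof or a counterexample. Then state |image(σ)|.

The values σ(1), …, σ(7) are 5, 4, 6, 2, 3, 1, 7 — all distinct.
So σ(x_1) = σ(x_2) only when x_1 = x_2, and σ is injective.
The image of σ is {1, 2, 3, 4, 5, 6, 7}, which has 7 elements.

7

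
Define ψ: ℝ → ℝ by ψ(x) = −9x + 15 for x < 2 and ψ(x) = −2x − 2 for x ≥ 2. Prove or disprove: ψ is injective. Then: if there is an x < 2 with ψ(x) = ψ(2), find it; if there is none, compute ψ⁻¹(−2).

Both pieces are strictly decreasing (slopes −9 and −2), so each is injective on its own interval.
The left piece maps (−∞, 2) onto (−3, ∞); the right piece maps [2, ∞) onto (−∞, −6].
These images are disjoint, so no value is attained by both pieces. Thus ψ is injective.
Because the two images are disjoint, no x < 2 has ψ(x) = ψ(2), so we compute ψ⁻¹(−2): −2 lies in (−3, ∞), so solve −9x + 15 = −2: x = (−2 − 15)/(−9) = 17/9.

17/9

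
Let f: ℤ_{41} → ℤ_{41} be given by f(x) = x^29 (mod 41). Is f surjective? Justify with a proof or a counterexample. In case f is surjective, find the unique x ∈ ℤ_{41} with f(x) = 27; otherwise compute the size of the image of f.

14

Since 41 is prime, the nonzero elements of ℤ_{41} form a cyclic group of order 40.
As gcd(29, 40) = 1, raising to the 29th power is a bijection on this group: if a^29 ≡ b^29 then (ab^{−1})^29 = 1, and the only element of order dividing gcd(29, 40) = 1 is 1, so a = b.
With f(0) = 0 this makes f injective on all of ℤ_{41}, hence bijective (finite equal-size domain and codomain). In particular f is surjective.
Since f is surjective, we find the preimage of 27. The inverse of x ↦ x^29 on (ℤ_{41})^× is x ↦ x^29, because 29·29 = 841 = 21·40 + 1 ≡ 1 (mod 40) and x^{40} = 1 for x ≠ 0 (Fermat). So f⁻¹(27) = 27^29 mod 41.
Repeated squaring mod 41: 27^1 ≡ 27, 27^2 ≡ 27² = 729 ≡ 32, 27^4 ≡ 32² = 1024 ≡ 40, 27^8 ≡ 40² = 1600 ≡ 1, 27^16 ≡ 1² = 1. Since 29 = 16 + 8 + 4 + 1, 27^29 ≡ 1·1·40·27: 1·1 = 1, then 1·40 = 40, then 40·27 = 1080 ≡ 14. So 27^29 ≡ 14 (mod 41).
Hence f⁻¹(27) = 14.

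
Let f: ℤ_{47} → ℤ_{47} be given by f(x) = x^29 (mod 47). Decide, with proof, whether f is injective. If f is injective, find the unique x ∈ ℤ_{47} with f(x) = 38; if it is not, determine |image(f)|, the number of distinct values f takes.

19

Since 47 is prime, the nonzero elements of ℤ_{47} form a cyclic group of order 46.
As gcd(29, 46) = 1, raising to the 29th power is a bijection on this group: if a^29 ≡ b^29 then (ab^{−1})^29 = 1, and the only element of order dividing gcd(29, 46) = 1 is 1, so a = b.
With f(0) = 0 this makes f injective on all of ℤ_{47}, hence bijective (finite equal-size domain and codomain). In particular f is injective.
Since f is injective, we find the preimage of 38. The inverse of x ↦ x^29 on (ℤ_{47})^× is x ↦ x^27, because 29·27 = 783 = 17·46 + 1 ≡ 1 (mod 46) and x^{46} = 1 for x ≠ 0 (Fermat). So f⁻¹(38) = 38^27 mod 47.
Repeated squaring mod 47: 38^1 ≡ 38, 38^2 ≡ 38² = 1444 ≡ 34, 38^4 ≡ 34² = 1156 ≡ 28, 38^8 ≡ 28² = 784 ≡ 32, 38^16 ≡ 32² = 1024 ≡ 37. Since 27 = 16 + 8 + 2 + 1, 38^27 ≡ 37·32·34·38: 37·32 = 1184 ≡ 9, then 9·34 = 306 ≡ 24, then 24·38 = 912 ≡ 19. So 38^27 ≡ 19 (mod 47).
Hence f⁻¹(38) = 19.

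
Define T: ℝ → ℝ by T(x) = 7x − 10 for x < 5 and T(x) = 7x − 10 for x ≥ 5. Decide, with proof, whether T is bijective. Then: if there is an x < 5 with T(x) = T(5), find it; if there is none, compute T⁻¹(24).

Both pieces are strictly increasing (slopes 7 and 7), so each is injective on its own interval.
The left piece maps (−∞, 5) onto (−∞, 25); the right piece maps [5, ∞) onto [25, ∞).
Since 25 = 25, the images partition ℝ: T is injective and surjective, hence bijective.
Because the two images are disjoint, no x < 5 has T(x) = T(5), so we compute T⁻¹(24): 24 lies in (−∞, 25), so solve 7x − 10 = 24: x = (24 + 10)/7 = 34/7.

34/7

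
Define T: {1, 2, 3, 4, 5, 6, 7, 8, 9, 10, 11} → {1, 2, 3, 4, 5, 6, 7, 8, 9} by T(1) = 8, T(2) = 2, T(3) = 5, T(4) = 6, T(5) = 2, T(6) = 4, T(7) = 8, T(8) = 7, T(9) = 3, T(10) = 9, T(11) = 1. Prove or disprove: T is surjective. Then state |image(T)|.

9

Every element of the codomain has a preimage: 1 = T(11), 2 = T(2), 3 = T(9), 4 = T(6), 5 = T(3), 6 = T(4), 7 = T(8), 8 = T(1), 9 = T(10).
So T is surjective.
The image of T is {1, 2, 3, 4, 5, 6, 7, 8, 9}, which has 9 elements.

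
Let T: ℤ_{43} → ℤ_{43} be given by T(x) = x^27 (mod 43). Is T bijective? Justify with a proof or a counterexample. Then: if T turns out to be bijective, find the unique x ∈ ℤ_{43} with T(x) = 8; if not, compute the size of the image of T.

15

T(1) = 1^27 = 1.
T(6): Repeated squaring mod 43: 6^1 ≡ 6, 6^2 ≡ 6² = 36, 6^4 ≡ 36² = 1296 ≡ 6, 6^8 ≡ 6² = 36, 6^16 ≡ 36² = 1296 ≡ 6. Since 27 = 16 + 8 + 2 + 1, 6^27 ≡ 6·36·36·6: 6·36 = 216 ≡ 1, then 1·36 = 36, then 36·6 = 216 ≡ 1. So 6^27 ≡ 1 (mod 43).
So T(1) = T(6) = 1 while 1 ≠ 6, so T is not injective, hence not bijective.
Since T is not bijective, we determine |image(T)|. Computing x^27 mod 43 for each x (by repeated squaring, reducing mod 43 at every step), the values T(0), T(1), …, T(42) are: 0, 1, 22, 2, 11, 27, 1, 42, 27, 4, 35, 4, 22, 16, 21, 11, 35, 35, 2, 32, 39, 41, 2, 4, 11, 41, 8, 8, 32, 22, 27, 21, 39, 8, 39, 16, 1, 42, 16, 32, 41, 21, 42.
The distinct values are {0, 1, 2, 4, 8, 11, 16, 21, 22, 27, 32, 35, 39, 41, 42}; there are 15 of them.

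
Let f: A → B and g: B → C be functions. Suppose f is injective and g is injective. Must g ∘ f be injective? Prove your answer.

Suppose (g ∘ f)(x_1) = (g ∘ f)(x_2), i.e. g(f(x_1)) = g(f(x_2)).
Since g is injective, f(x_1) = f(x_2). Since f is injective, x_1 = x_2. Hence g ∘ f is injective.

injective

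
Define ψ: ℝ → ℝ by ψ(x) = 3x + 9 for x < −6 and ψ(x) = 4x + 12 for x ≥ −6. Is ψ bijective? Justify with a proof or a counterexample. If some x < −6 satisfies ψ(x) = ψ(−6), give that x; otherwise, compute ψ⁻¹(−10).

Both pieces are strictly increasing (slopes 3 and 4), so each is injective on its own interval.
The left piece maps (−∞, −6) onto (−∞, −9); the right piece maps [−6, ∞) onto [−12, ∞).
These images overlap. In particular ψ(−6) = −12 (right piece), and solving 3x + 9 = −12 on the left piece gives x = −7 < −6.
So ψ(−7) = ψ(−6) with −7 ≠ −6, and ψ is not injective, hence not bijective. This x = −7 is the requested value below −6.

-7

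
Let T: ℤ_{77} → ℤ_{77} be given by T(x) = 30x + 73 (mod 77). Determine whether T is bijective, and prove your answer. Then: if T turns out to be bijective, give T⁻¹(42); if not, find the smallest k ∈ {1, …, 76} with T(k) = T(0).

Recall that injectivity means: for all x_1, x_2 in the domain, T(x_1) = T(x_2) implies x_1 = x_2.
If T(x_1) = T(x_2), then 30x_1 ≡ 30x_2 (mod 77). Because gcd(30, 77) = 1, we may cancel 30 to get x_1 ≡ x_2 (mod 77).
We now compute 30⁻¹ mod 77 explicitly. Euclid's algorithm: 77 = 2·30 + 17, 30 = 1·17 + 13, 17 = 1·13 + 4, 13 = 3·4 + 1; back-substituting gives 1 = 18·30 − 7·77, so 30⁻¹ ≡ 18 (mod 77).
For any y ∈ ℤ_{77}, x = 18(y − 73) mod 77 satisfies T(x) = 30·18(y − 73) + 73 ≡ y (since 30·18 ≡ 1 mod 77). So every y has a preimage.
So T is bijective.
Since T is bijective, we find T⁻¹(42): we need 30x ≡ 42 − 73 ≡ 46 (mod 77). Using 30⁻¹ = 18: x ≡ 18·46 = 828 = 10·77 + 58, so x = 58.
Check: T(58) = 30·58 + 73 = 1813 = 23·77 + 42 ≡ 42 (mod 77).

58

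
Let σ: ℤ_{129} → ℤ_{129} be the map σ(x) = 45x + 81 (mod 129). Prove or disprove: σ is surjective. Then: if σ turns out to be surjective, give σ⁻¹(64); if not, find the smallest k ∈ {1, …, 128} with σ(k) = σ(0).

43

Since gcd(45, 129) = 3, we have 45x ≡ 0 (mod 3) for all x, so σ(x) ≡ 0 (mod 3).
But 1 ≢ 0 (mod 3), so 1 ∈ ℤ_{129} has no preimage. Thus σ is not surjective.
Since σ is not surjective, we find the least positive k with σ(k) = σ(0): this means 45k ≡ 0 (mod 129), i.e. 129 ∣ 45k. Since gcd(45, 129) = 3, dividing through by 3 this holds exactly when 43 ∣ 15k, and as gcd(15, 43) = 1, exactly when 43 ∣ k.
The smallest positive such k is 43.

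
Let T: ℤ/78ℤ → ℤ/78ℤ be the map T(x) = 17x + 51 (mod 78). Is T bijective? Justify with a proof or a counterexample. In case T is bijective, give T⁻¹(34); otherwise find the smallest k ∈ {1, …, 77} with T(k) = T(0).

If T(u) = T(v), then 17u ≡ 17v (mod 78). Because gcd(17, 78) = 1, we may cancel 17 to get u ≡ v (mod 78).
We now compute 17⁻¹ mod 78 explicitly. Euclid's algorithm: 78 = 4·17 + 10, 17 = 1·10 + 7, 10 = 1·7 + 3, 7 = 2·3 + 1; back-substituting gives 1 = 23·17 − 5·78, so 17⁻¹ ≡ 23 (mod 78).
Then y ↦ 23(y − 51) is a two-sided inverse to T, so every y ∈ ℤ/78ℤ has a preimage.
So T is bijective.
Since T is bijective, we compute T⁻¹(34): solve 17x + 51 ≡ 34 (mod 78), i.e. 17x ≡ 61 (mod 78).
Multiplying by 17⁻¹ = 23 gives x ≡ 23·61 = 1403 = 17·78 + 77 ≡ 77 (mod 78).
Check: T(77) = 17·77 + 51 = 1360 = 17·78 + 34 ≡ 34 (mod 78).

77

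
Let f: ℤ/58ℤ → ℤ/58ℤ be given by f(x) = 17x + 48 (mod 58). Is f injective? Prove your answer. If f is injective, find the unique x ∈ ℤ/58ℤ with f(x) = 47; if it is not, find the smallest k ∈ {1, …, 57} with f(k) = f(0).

17

If f(u) = f(v), then 17u ≡ 17v (mod 58). Because gcd(17, 58) = 1, we may cancel 17 to get u ≡ v (mod 58).
Hence f is injective.
We now compute 17⁻¹ mod 58 explicitly. Euclid's algorithm: 58 = 3·17 + 7, 17 = 2·7 + 3, 7 = 2·3 + 1; back-substituting gives 1 = 41·17 − 12·58, so 17⁻¹ ≡ 41 (mod 58).
Since f is injective, we find f⁻¹(47): we need 17x ≡ 47 − 48 ≡ 57 (mod 58). Using 17⁻¹ = 41: x ≡ 41·57 = 2337 = 40·58 + 17, so x = 17.
Check: f(17) = 17·17 + 48 = 337 = 5·58 + 47 ≡ 47 (mod 58).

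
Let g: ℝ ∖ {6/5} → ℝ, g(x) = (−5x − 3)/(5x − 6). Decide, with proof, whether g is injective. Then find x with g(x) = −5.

33/20

Suppose g(u) = g(v). Cross-multiplying: (−5u − 3)(5v − 6) = (−5v − 3)(5u − 6).
Expanding both sides and cancelling the symmetric terms leaves 45·(u − v) = 0. Since 45 ≠ 0, u = v. Hence g is injective.
Solving g(x) = −5: cross-multiplying gives −5x − 3 = −5(5x − 6), which rearranges to 20x = 33, so x = 33/20.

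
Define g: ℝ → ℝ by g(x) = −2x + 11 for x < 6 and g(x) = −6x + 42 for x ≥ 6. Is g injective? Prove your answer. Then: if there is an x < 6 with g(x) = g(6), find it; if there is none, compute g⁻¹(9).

Both pieces are strictly decreasing (slopes −2 and −6), so each is injective on its own interval.
The left piece maps (−∞, 6) onto (−1, ∞); the right piece maps [6, ∞) onto (−∞, 6].
These images overlap. In particular g(6) = 6 (right piece), and solving −2x + 11 = 6 on the left piece gives x = 5/2 < 6.
So g(5/2) = g(6) with 5/2 ≠ 6, and g is not injective. This x = 5/2 is the requested value below 6.

5/2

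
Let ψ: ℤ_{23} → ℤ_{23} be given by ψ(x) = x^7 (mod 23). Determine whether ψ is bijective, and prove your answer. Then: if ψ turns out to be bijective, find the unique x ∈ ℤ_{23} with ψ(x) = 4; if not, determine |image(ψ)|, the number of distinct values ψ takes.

9

Since 23 is prime, the nonzero elements of ℤ_{23} form a cyclic group of order 22.
As gcd(7, 22) = 1, raising to the 7th power is a bijection on this group: if x_1^7 ≡ x_2^7 then (x_1x_2^{−1})^7 = 1, and the only element of order dividing gcd(7, 22) = 1 is 1, so x_1 = x_2.
With ψ(0) = 0 this makes ψ injective on all of ℤ_{23}, hence bijective (finite equal-size domain and codomain). In particular ψ is bijective.
Since ψ is bijective, we find the preimage of 4. The inverse of x ↦ x^7 on (ℤ_{23})^× is x ↦ x^19, because 7·19 = 133 = 6·22 + 1 ≡ 1 (mod 22) and x^{22} = 1 for x ≠ 0 (Fermat). So ψ⁻¹(4) = 4^19 mod 23.
Repeated squaring mod 23: 4^1 ≡ 4, 4^2 ≡ 4² = 16, 4^4 ≡ 16² = 256 ≡ 3, 4^8 ≡ 3² = 9, 4^16 ≡ 9² = 81 ≡ 12. Since 19 = 16 + 2 + 1, 4^19 ≡ 12·16·4: 12·16 = 192 ≡ 8, then 8·4 = 32 ≡ 9. So 4^19 ≡ 9 (mod 23).
Hence ψ⁻¹(4) = 9.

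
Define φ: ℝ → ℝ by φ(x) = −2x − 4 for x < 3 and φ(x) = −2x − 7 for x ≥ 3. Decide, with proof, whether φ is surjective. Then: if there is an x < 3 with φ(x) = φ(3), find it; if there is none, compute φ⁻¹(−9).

5/2

Both pieces are strictly decreasing (slopes −2 and −2), so each is injective on its own interval.
The left piece maps (−∞, 3) onto (−10, ∞); the right piece maps [3, ∞) onto (−∞, −13].
The union (−10, ∞) ∪ (−∞, −13] omits the interval between −10 and −13; in particular −10 has no preimage. So φ is not surjective.
Because the two images are disjoint, no x < 3 has φ(x) = φ(3), so we compute φ⁻¹(−9): −9 lies in (−10, ∞), so solve −2x − 4 = −9: x = (−9 + 4)/(−2) = 5/2.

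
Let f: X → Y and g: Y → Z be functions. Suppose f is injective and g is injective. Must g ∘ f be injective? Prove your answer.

injective

Suppose (g ∘ f)(s) = (g ∘ f)(t), i.e. g(f(s)) = g(f(t)).
Since g is injective, f(s) = f(t). Since f is injective, s = t. Thus g ∘ f is injective.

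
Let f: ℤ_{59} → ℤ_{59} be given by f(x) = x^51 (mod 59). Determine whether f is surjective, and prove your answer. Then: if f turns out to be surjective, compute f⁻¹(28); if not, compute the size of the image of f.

53

Since 59 is prime, the nonzero elements of ℤ_{59} form a cyclic group of order 58.
As gcd(51, 58) = 1, raising to the 51st power is a bijection on this group: if a^51 ≡ b^51 then (ab^{−1})^51 = 1, and the only element of order dividing gcd(51, 58) = 1 is 1, so a = b.
With f(0) = 0 this makes f injective on all of ℤ_{59}, hence bijective (finite equal-size domain and codomain). In particular f is surjective.
Since f is surjective, we find the preimage of 28. The inverse of x ↦ x^51 on (ℤ_{59})^× is x ↦ x^33, because 51·33 = 1683 = 29·58 + 1 ≡ 1 (mod 58) and x^{58} = 1 for x ≠ 0 (Fermat). So f⁻¹(28) = 28^33 mod 59.
Repeated squaring mod 59: 28^1 ≡ 28, 28^2 ≡ 28² = 784 ≡ 17, 28^4 ≡ 17² = 289 ≡ 53, 28^8 ≡ 53² = 2809 ≡ 36, 28^16 ≡ 36² = 1296 ≡ 57, 28^32 ≡ 57² = 3249 ≡ 4. Since 33 = 32 + 1, 28^33 ≡ 4·28: 4·28 = 112 ≡ 53. So 28^33 ≡ 53 (mod 59).
Hence f⁻¹(28) = 53.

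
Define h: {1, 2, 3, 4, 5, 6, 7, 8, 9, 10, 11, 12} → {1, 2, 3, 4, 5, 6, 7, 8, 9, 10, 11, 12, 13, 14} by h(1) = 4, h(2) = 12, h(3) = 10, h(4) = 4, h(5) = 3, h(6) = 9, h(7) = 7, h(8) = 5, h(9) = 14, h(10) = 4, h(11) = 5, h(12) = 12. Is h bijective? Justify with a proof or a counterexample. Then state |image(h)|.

h(1) = 4 = h(4) with 1 ≠ 4, so h is not injective, hence not bijective.
The image of h is {3, 4, 5, 7, 9, 10, 12, 14}, which has 8 elements.

8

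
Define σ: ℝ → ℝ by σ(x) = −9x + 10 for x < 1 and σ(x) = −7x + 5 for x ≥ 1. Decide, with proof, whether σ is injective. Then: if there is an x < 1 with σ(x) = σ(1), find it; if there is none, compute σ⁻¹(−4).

9/7

Both pieces are strictly decreasing (slopes −9 and −7), so each is injective on its own interval.
The left piece maps (−∞, 1) onto (1, ∞); the right piece maps [1, ∞) onto (−∞, −2].
These images are disjoint, so no value is attained by both pieces. Therefore σ is injective.
Because the two images are disjoint, no x < 1 has σ(x) = σ(1), so we compute σ⁻¹(−4): −4 lies in (−∞, −2], so solve −7x + 5 = −4: x = (−4 − 5)/(−7) = 9/7.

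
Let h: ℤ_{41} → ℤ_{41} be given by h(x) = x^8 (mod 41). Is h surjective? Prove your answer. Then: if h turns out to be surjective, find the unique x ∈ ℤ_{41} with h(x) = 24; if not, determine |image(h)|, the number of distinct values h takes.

h(1) = 1^8 = 1.
h(3): Repeated squaring mod 41: 3^1 ≡ 3, 3^2 ≡ 3² = 9, 3^4 ≡ 9² = 81 ≡ 40, 3^8 ≡ 40² = 1600 ≡ 1. So 3^8 ≡ 1 (mod 41).
So h(1) = h(3) = 1 while 1 ≠ 3, so h is not injective.
A non-injective map from the 41-element set ℤ_{41} to itself takes at most 40 distinct values, so it cannot be surjective. Thus h is not surjective.
Since h is not surjective, we determine |image(h)|. Computing x^8 mod 41 for each x (by repeated squaring, reducing mod 41 at every step), the values h(0), h(1), …, h(40) are: 0, 1, 10, 1, 18, 18, 10, 37, 16, 1, 16, 16, 18, 10, 1, 18, 37, 16, 10, 37, 37, 37, 37, 10, 16, 37, 18, 1, 10, 18, 16, 16, 1, 16, 37, 10, 18, 18, 1, 10, 1.
The distinct values are {0, 1, 10, 16, 18, 37}; there are 6 of them.

6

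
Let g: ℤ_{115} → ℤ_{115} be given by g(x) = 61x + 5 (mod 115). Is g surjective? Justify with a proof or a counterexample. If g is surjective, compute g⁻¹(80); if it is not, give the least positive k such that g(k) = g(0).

5

Since gcd(61, 115) = 1, 61 is invertible modulo 115. Euclid's algorithm: 115 = 1·61 + 54, 61 = 1·54 + 7, 54 = 7·7 + 5, 7 = 1·5 + 2, 5 = 2·2 + 1; back-substituting gives 1 = 66·61 − 35·115, so 61⁻¹ ≡ 66 (mod 115).
For any y ∈ ℤ_{115}, x = 66(y − 5) mod 115 satisfies g(x) = 61·66(y − 5) + 5 ≡ y (since 61·66 ≡ 1 mod 115). So every y has a preimage.
So g is surjective.
Since g is surjective, we compute g⁻¹(80): solve 61x + 5 ≡ 80 (mod 115), i.e. 61x ≡ 75 (mod 115).
Multiplying by 61⁻¹ = 66 gives x ≡ 66·75 = 4950 = 43·115 + 5 ≡ 5 (mod 115).
Check: g(5) = 61·5 + 5 = 310 = 2·115 + 80 ≡ 80 (mod 115).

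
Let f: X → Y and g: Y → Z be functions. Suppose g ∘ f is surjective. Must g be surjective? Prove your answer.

Let c ∈ Z. Since g ∘ f is surjective, some a ∈ X has g(f(a)) = c. Then b = f(a) ∈ Y satisfies g(b) = c. So g is surjective.

surjective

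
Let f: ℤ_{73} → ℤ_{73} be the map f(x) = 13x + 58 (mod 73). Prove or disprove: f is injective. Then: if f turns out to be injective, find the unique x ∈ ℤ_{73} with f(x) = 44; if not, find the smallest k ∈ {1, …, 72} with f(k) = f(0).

27

Suppose f(u) = f(v) in ℤ_{73}. Then 13u + 58 ≡ 13v + 58 (mod 73), therefore 13(u − v) ≡ 0 (mod 73).
Since gcd(13, 73) = 1, 13 is invertible modulo 73, hence u − v ≡ 0 (mod 73), i.e. u = v.
Therefore f is injective.
We now compute 13⁻¹ mod 73 explicitly. Euclid's algorithm: 73 = 5·13 + 8, 13 = 1·8 + 5, 8 = 1·5 + 3, 5 = 1·3 + 2, 3 = 1·2 + 1; back-substituting gives 1 = 45·13 − 8·73, so 13⁻¹ ≡ 45 (mod 73).
Since f is injective, we compute f⁻¹(44): solve 13x + 58 ≡ 44 (mod 73), i.e. 13x ≡ 59 (mod 73).
Multiplying by 13⁻¹ = 45 gives x ≡ 45·59 = 2655 = 36·73 + 27 ≡ 27 (mod 73).
Check: f(27) = 13·27 + 58 = 409 = 5·73 + 44 ≡ 44 (mod 73).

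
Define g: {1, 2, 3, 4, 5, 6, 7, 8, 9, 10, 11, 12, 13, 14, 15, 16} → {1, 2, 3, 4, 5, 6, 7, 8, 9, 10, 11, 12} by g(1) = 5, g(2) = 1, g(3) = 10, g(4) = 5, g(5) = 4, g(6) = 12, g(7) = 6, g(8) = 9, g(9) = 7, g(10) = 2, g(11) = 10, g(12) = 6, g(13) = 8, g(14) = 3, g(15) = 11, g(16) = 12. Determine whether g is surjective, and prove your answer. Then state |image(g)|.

Every element of the codomain has a preimage: 1 = g(2), 2 = g(10), 3 = g(14), 4 = g(5), 5 = g(1), 6 = g(7), 7 = g(9), 8 = g(13), 9 = g(8), 10 = g(3), 11 = g(15), 12 = g(6).
Hence g is surjective.
The image of g is {1, 2, 3, 4, 5, 6, 7, 8, 9, 10, 11, 12}, which has 12 elements.

12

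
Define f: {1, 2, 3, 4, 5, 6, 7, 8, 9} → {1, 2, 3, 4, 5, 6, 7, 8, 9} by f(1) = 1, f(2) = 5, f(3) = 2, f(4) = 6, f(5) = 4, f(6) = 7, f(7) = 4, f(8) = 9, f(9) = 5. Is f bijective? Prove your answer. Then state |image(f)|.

7

f(5) = 4 = f(7) with 5 ≠ 7, so f is not injective, hence not bijective.
The image of f is {1, 2, 4, 5, 6, 7, 9}, which has 7 elements.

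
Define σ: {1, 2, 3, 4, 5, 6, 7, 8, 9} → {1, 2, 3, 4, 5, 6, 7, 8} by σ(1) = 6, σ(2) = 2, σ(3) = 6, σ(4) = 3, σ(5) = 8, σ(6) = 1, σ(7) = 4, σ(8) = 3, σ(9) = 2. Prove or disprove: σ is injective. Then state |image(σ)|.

6

σ(1) = 6 = σ(3) with 1 ≠ 3, so σ is not injective.
The image of σ is {1, 2, 3, 4, 6, 8}, which has 6 elements.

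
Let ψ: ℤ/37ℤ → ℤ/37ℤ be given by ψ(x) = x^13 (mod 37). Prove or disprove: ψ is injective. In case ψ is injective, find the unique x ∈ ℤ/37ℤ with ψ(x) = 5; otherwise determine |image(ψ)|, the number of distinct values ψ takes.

Since 37 is prime, the nonzero elements of ℤ/37ℤ form a cyclic group of order 36.
As gcd(13, 36) = 1, raising to the 13th power is a bijection on this group: if x_1^13 ≡ x_2^13 then (x_1x_2^{−1})^13 = 1, and the only element of order dividing gcd(13, 36) = 1 is 1, so x_1 = x_2.
With ψ(0) = 0 this makes ψ injective on all of ℤ/37ℤ, hence bijective (finite equal-size domain and codomain). In particular ψ is injective.
Since ψ is injective, we find the preimage of 5. The inverse of x ↦ x^13 on (ℤ/37ℤ)^× is x ↦ x^25, because 13·25 = 325 = 9·36 + 1 ≡ 1 (mod 36) and x^{36} = 1 for x ≠ 0 (Fermat). So ψ⁻¹(5) = 5^25 mod 37.
Repeated squaring mod 37: 5^1 ≡ 5, 5^2 ≡ 5² = 25, 5^4 ≡ 25² = 625 ≡ 33, 5^8 ≡ 33² = 1089 ≡ 16, 5^16 ≡ 16² = 256 ≡ 34. Since 25 = 16 + 8 + 1, 5^25 ≡ 34·16·5: 34·16 = 544 ≡ 26, then 26·5 = 130 ≡ 19. So 5^25 ≡ 19 (mod 37).
Hence ψ⁻¹(5) = 19.

19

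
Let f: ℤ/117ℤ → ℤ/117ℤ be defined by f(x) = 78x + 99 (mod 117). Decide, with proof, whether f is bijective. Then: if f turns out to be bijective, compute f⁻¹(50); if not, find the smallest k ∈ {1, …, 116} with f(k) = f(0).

We have gcd(78, 117) = 39 > 1. Taking u = 0 and v = 3: f(0) = 99 and f(3) = 78·3 + 99 = 333 ≡ 99 (mod 117).
So f(0) = f(3) while 0 ≠ 3, so f is not injective, hence not bijective.
Since f is not bijective, we find the least positive k with f(k) = f(0): this means 78k ≡ 0 (mod 117), i.e. 117 ∣ 78k. Since gcd(78, 117) = 39, dividing through by 39 this holds exactly when 3 ∣ 2k, and as gcd(2, 3) = 1, exactly when 3 ∣ k.
The smallest positive such k is 3.

3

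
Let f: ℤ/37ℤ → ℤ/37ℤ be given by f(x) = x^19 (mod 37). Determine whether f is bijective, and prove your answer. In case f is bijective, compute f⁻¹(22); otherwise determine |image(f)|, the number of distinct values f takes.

15

Since 37 is prime, the nonzero elements of ℤ/37ℤ form a cyclic group of order 36.
As gcd(19, 36) = 1, raising to the 19th power is a bijection on this group: if x_1^19 ≡ x_2^19 then (x_1x_2^{−1})^19 = 1, and the only element of order dividing gcd(19, 36) = 1 is 1, so x_1 = x_2.
With f(0) = 0 this makes f injective on all of ℤ/37ℤ, hence bijective (finite equal-size domain and codomain). In particular f is bijective.
Since f is bijective, we find the preimage of 22. The inverse of x ↦ x^19 on (ℤ/37ℤ)^× is x ↦ x^19, because 19·19 = 361 = 10·36 + 1 ≡ 1 (mod 36) and x^{36} = 1 for x ≠ 0 (Fermat). So f⁻¹(22) = 22^19 mod 37.
Repeated squaring mod 37: 22^1 ≡ 22, 22^2 ≡ 22² = 484 ≡ 3, 22^4 ≡ 3² = 9, 22^8 ≡ 9² = 81 ≡ 7, 22^16 ≡ 7² = 49 ≡ 12. Since 19 = 16 + 2 + 1, 22^19 ≡ 12·3·22: 12·3 = 36, then 36·22 = 792 ≡ 15. So 22^19 ≡ 15 (mod 37).
Hence f⁻¹(22) = 15.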